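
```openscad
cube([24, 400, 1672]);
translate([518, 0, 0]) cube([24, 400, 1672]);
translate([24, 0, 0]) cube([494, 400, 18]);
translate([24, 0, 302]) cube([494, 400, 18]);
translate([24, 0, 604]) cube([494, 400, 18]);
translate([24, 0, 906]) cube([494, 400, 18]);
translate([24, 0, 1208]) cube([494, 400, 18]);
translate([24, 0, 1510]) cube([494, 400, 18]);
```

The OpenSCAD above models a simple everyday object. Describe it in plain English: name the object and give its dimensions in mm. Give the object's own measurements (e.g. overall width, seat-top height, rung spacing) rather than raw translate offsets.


An open bookshelf. Two side panels, each 24 mm thick, 400 mm deep and 1672 mm tall, stand 542 mm apart (outside-to-outside). Between them sit 6 shelves, each 18 mm thick and 400 mm deep, spanning the full gap between the sides. The bottom shelf rests on the floor (its underside at z = 0) and the clear gap between one shelf's top and the next shelf's underside is 284 mm.


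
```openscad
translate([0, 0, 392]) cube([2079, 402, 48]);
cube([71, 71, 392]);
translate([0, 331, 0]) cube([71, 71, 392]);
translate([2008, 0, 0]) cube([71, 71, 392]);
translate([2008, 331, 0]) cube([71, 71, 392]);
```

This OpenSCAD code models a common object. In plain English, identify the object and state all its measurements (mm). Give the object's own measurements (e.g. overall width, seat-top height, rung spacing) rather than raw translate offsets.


A bench: a 2079×402 mm seat slab, 48 mm thick, top at z = 440 mm, on four 71×71 mm square legs flush with the seat corners and standing on z = 0.


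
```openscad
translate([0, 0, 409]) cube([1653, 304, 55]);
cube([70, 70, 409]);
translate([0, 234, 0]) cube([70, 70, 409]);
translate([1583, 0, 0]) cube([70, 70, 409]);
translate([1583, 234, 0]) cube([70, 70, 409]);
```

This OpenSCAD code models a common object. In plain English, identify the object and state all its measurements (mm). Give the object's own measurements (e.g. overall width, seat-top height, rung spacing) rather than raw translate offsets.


A long wooden bench with a 1653 mm (x) × 304 mm (y) seat, 55 mm thick, its top surface 464 mm above the floor. Four 70 mm square legs at the seat corners, flush with the edges, run from z = 0 to the seat underside.


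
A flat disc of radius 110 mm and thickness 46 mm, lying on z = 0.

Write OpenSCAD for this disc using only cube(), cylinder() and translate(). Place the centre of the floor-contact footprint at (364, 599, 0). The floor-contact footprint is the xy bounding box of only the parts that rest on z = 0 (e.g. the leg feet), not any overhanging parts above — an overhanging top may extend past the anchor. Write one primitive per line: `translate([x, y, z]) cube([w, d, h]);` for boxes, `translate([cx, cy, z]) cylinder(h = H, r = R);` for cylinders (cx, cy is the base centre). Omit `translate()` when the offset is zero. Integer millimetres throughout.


translate([364, 599, 0]) cylinder(h = 46, r = 110);


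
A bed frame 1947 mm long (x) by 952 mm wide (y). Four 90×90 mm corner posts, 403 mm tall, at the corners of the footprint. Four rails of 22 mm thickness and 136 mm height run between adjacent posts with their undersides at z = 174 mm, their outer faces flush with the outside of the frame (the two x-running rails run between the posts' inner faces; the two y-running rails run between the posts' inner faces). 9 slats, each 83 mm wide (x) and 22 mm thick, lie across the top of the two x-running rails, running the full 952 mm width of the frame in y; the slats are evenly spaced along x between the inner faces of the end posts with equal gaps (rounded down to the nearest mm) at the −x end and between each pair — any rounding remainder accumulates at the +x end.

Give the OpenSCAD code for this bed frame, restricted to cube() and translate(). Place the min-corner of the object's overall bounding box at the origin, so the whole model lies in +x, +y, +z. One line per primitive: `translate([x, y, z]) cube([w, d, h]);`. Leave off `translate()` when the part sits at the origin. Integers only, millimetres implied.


cube([90, 90, 403]);
translate([0, 862, 0]) cube([90, 90, 403]);
translate([1857, 0, 0]) cube([90, 90, 403]);
translate([1857, 862, 0]) cube([90, 90, 403]);
translate([90, 0, 174]) cube([1767, 22, 136]);
translate([90, 930, 174]) cube([1767, 22, 136]);
translate([0, 90, 174]) cube([22, 772, 136]);
translate([1925, 90, 174]) cube([22, 772, 136]);
translate([192, 0, 310]) cube([83, 952, 22]);
translate([377, 0, 310]) cube([83, 952, 22]);
translate([562, 0, 310]) cube([83, 952, 22]);
translate([747, 0, 310]) cube([83, 952, 22]);
translate([932, 0, 310]) cube([83, 952, 22]);
translate([1117, 0, 310]) cube([83, 952, 22]);
translate([1302, 0, 310]) cube([83, 952, 22]);
translate([1487, 0, 310]) cube([83, 952, 22]);
translate([1672, 0, 310]) cube([83, 952, 22]);


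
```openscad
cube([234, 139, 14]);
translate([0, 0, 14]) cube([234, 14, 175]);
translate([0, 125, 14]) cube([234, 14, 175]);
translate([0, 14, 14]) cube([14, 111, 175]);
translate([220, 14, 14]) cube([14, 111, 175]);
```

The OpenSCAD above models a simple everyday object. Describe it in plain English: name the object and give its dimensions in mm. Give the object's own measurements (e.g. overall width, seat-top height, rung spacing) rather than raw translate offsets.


An open-topped rectangular box: outside dimensions 234×139×189 mm, with a uniform wall and base thickness of 14 mm. The base is a full 234×139 slab on the floor; four walls sit on top of the base. The front and back walls (the −y and +y sides) span the full width; the two side walls fit between them.


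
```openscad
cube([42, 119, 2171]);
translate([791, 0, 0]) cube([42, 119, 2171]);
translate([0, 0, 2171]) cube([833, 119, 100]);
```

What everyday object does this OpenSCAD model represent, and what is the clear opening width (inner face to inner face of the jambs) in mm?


A door frame. The clear opening width is 749 mm.

Two 2171 mm tall posts with a header on top — a door frame. The left jamb is 42 mm wide at x = 0; the right jamb starts at x = 791. The clear opening is 791 − 42 = 749 mm.


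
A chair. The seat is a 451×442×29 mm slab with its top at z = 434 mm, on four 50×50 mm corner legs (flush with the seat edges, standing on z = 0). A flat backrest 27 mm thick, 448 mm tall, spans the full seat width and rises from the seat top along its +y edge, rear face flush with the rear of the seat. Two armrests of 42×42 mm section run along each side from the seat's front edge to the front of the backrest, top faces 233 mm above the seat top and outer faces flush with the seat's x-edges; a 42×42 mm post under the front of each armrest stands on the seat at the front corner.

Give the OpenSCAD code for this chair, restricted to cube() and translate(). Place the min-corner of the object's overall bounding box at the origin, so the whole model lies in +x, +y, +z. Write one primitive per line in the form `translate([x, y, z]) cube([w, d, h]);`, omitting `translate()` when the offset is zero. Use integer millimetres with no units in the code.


translate([0, 0, 405]) cube([451, 442, 29]);
cube([50, 50, 405]);
translate([401, 0, 0]) cube([50, 50, 405]);
translate([0, 392, 0]) cube([50, 50, 405]);
translate([401, 392, 0]) cube([50, 50, 405]);
translate([0, 415, 434]) cube([451, 27, 448]);
translate([0, 0, 625]) cube([42, 415, 42]);
translate([409, 0, 625]) cube([42, 415, 42]);
translate([0, 0, 434]) cube([42, 42, 191]);
translate([409, 0, 434]) cube([42, 42, 191]);


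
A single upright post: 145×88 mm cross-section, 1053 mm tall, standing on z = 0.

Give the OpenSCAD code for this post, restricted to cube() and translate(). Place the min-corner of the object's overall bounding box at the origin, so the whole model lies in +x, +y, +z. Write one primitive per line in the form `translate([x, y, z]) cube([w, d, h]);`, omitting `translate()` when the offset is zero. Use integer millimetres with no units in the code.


cube([145, 88, 1053]);


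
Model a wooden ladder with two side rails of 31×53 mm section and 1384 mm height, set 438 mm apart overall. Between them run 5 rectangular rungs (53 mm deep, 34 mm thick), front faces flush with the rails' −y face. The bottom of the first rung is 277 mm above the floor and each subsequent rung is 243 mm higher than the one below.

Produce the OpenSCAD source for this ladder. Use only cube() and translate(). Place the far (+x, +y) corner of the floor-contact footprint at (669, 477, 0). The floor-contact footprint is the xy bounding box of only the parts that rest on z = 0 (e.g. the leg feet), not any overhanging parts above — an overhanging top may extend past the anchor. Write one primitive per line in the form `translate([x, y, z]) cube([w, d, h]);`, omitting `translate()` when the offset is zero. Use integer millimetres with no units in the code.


// rung span = 438 - 2*31 = 376
// rung[k] z = 277 + k*243
translate([231, 424, 0]) cube([31, 53, 1384]);
translate([638, 424, 0]) cube([31, 53, 1384]);
translate([262, 424, 277]) cube([376, 53, 34]);
translate([262, 424, 520]) cube([376, 53, 34]);
translate([262, 424, 763]) cube([376, 53, 34]);
translate([262, 424, 1006]) cube([376, 53, 34]);
translate([262, 424, 1249]) cube([376, 53, 34]);


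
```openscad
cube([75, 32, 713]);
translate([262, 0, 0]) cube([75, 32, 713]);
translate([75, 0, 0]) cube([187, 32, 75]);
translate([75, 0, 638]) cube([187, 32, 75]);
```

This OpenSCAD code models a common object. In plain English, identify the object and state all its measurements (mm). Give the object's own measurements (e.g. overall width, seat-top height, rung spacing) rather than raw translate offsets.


A rectangular picture frame lying in the x–z plane (depth along y). The opening is 187 mm wide (x) by 563 mm tall (z), surrounded by a border 75 mm wide on all four sides. The frame is 32 mm deep and is made of two full-height vertical stiles with two horizontal rails fitted between them.


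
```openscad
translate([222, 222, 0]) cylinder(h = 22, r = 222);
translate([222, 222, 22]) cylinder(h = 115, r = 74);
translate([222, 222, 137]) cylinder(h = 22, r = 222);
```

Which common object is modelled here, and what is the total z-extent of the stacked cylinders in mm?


A spool. The overall height is 159 mm.

Three coaxial cylinders, large–small–large — a spool. Two 22 mm flanges and a 115 mm core give 22 + 115 + 22 = 159 mm.


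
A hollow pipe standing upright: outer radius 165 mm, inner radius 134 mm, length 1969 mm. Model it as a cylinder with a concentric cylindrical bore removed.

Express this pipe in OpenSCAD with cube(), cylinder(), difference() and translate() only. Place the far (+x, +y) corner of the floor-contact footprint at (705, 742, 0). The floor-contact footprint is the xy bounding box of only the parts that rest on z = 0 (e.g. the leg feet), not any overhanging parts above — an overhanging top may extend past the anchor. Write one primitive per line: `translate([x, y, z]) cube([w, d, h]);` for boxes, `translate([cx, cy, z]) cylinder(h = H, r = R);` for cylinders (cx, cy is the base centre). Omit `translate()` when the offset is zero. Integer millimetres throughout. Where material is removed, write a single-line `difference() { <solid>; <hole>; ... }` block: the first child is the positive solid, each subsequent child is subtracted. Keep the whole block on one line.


difference() { translate([540, 577, 0]) cylinder(h = 1969, r = 165); translate([540, 577, 0]) cylinder(h = 1969, r = 134); }


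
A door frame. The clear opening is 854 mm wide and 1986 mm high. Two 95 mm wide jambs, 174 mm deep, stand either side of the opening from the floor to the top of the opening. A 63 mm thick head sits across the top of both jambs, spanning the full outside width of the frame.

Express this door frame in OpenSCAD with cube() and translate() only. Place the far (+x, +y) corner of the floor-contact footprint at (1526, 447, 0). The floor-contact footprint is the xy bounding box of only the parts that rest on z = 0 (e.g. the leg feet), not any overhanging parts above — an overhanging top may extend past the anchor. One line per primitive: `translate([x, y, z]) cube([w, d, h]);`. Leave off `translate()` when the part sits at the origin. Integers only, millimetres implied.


translate([482, 273, 0]) cube([95, 174, 1986]);
translate([1431, 273, 0]) cube([95, 174, 1986]);
translate([482, 273, 1986]) cube([1044, 174, 63]);


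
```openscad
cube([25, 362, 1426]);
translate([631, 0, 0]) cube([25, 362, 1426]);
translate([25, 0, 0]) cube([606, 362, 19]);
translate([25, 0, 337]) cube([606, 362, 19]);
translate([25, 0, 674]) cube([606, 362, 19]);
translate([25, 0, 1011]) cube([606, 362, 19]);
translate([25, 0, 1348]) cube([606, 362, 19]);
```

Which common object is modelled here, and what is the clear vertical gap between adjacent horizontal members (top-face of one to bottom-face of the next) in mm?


A bookshelf. The clear shelf gap is 318 mm.

Two tall side panels with 5 horizontal boards between them — a bookshelf. The first two shelf undersides are at z = 0 and z = 337; with shelf thickness 19, the clear gap is 337 − 0 − 19 = 318 mm.


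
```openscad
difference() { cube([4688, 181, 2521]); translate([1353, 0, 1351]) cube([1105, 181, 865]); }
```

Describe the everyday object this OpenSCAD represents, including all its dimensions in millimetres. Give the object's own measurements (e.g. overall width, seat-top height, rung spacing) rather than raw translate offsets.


A wall 4688 mm long (x), 181 mm thick (y), 2521 mm tall, with a rectangular window opening cut through it. The opening is 1105 mm wide and 865 mm tall; its sill is at z = 1351 mm and its near (−x) edge is 1353 mm from the wall's −x end. The opening passes through the full wall thickness.


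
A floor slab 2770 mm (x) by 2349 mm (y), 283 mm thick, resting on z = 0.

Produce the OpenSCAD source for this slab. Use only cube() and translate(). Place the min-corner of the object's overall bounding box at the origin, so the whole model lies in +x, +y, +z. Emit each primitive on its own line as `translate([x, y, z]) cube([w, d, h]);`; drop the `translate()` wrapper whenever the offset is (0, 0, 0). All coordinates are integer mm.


cube([2770, 2349, 283]);


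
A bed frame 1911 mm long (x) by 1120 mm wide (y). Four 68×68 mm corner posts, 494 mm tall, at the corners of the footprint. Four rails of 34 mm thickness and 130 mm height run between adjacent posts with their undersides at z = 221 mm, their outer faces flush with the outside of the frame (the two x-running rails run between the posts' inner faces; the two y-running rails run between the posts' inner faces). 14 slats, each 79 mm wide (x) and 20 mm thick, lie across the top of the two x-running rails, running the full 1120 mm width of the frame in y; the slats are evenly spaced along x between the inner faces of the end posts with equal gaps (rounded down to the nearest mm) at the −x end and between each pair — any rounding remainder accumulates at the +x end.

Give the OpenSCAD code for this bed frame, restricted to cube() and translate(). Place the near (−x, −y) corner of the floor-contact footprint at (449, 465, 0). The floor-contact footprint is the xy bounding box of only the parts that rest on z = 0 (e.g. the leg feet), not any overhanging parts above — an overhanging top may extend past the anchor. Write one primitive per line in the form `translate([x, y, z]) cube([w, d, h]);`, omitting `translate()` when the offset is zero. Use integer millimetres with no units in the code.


translate([449, 465, 0]) cube([68, 68, 494]);
translate([449, 1517, 0]) cube([68, 68, 494]);
translate([2292, 465, 0]) cube([68, 68, 494]);
translate([2292, 1517, 0]) cube([68, 68, 494]);
translate([517, 465, 221]) cube([1775, 34, 130]);
translate([517, 1551, 221]) cube([1775, 34, 130]);
translate([449, 533, 221]) cube([34, 984, 130]);
translate([2326, 533, 221]) cube([34, 984, 130]);
translate([561, 465, 351]) cube([79, 1120, 20]);
translate([684, 465, 351]) cube([79, 1120, 20]);
translate([807, 465, 351]) cube([79, 1120, 20]);
translate([930, 465, 351]) cube([79, 1120, 20]);
translate([1053, 465, 351]) cube([79, 1120, 20]);
translate([1176, 465, 351]) cube([79, 1120, 20]);
translate([1299, 465, 351]) cube([79, 1120, 20]);
translate([1422, 465, 351]) cube([79, 1120, 20]);
translate([1545, 465, 351]) cube([79, 1120, 20]);
translate([1668, 465, 351]) cube([79, 1120, 20]);
translate([1791, 465, 351]) cube([79, 1120, 20]);
translate([1914, 465, 351]) cube([79, 1120, 20]);
translate([2037, 465, 351]) cube([79, 1120, 20]);
translate([2160, 465, 351]) cube([79, 1120, 20]);


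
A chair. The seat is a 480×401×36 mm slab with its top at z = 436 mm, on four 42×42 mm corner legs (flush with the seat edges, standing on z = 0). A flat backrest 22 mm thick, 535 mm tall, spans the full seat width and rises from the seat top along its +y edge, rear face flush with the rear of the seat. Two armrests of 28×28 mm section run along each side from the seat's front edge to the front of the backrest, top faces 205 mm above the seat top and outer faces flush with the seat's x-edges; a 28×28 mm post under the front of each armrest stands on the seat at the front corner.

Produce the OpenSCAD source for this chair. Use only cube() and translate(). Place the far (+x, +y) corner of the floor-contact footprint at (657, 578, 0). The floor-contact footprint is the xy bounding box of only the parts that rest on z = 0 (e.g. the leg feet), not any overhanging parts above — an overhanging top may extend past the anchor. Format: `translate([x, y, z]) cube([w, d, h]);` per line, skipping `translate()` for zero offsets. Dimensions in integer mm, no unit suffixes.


translate([177, 177, 400]) cube([480, 401, 36]);
translate([177, 177, 0]) cube([42, 42, 400]);
translate([615, 177, 0]) cube([42, 42, 400]);
translate([177, 536, 0]) cube([42, 42, 400]);
translate([615, 536, 0]) cube([42, 42, 400]);
translate([177, 556, 436]) cube([480, 22, 535]);
translate([177, 177, 613]) cube([28, 379, 28]);
translate([629, 177, 613]) cube([28, 379, 28]);
translate([177, 177, 436]) cube([28, 28, 177]);
translate([629, 177, 436]) cube([28, 28, 177]);


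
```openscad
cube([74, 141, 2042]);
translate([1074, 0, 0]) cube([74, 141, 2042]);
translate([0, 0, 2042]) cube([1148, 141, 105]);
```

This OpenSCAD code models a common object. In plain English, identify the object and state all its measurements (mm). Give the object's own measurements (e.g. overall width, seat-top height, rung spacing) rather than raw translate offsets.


A door frame. The clear opening is 1000 mm wide and 2042 mm high. Two 74 mm wide jambs, 141 mm deep, stand either side of the opening from the floor to the top of the opening. A 105 mm thick head sits across the top of both jambs, spanning the full outside width of the frame.


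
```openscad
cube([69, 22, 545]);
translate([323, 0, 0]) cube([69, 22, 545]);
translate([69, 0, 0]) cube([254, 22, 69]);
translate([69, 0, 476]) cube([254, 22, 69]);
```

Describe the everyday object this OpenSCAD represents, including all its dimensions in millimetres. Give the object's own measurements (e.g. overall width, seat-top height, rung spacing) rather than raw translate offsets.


A rectangular picture frame lying in the x–z plane (depth along y). The opening is 254 mm wide (x) by 407 mm tall (z), surrounded by a border 69 mm wide on all four sides. The frame is 22 mm deep and is made of two full-height vertical stiles with two horizontal rails fitted between them.


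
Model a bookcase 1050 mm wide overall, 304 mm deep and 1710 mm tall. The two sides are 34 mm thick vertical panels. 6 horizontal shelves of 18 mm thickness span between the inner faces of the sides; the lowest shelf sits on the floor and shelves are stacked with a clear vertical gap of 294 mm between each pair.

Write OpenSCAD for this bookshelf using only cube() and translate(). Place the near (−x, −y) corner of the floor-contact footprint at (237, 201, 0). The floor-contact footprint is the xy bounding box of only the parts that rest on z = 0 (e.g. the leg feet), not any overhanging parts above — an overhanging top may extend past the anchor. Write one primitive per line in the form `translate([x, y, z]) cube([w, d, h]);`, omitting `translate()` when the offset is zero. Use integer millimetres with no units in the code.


translate([237, 201, 0]) cube([34, 304, 1710]);
translate([1253, 201, 0]) cube([34, 304, 1710]);
translate([271, 201, 0]) cube([982, 304, 18]);
translate([271, 201, 312]) cube([982, 304, 18]);
translate([271, 201, 624]) cube([982, 304, 18]);
translate([271, 201, 936]) cube([982, 304, 18]);
translate([271, 201, 1248]) cube([982, 304, 18]);
translate([271, 201, 1560]) cube([982, 304, 18]);


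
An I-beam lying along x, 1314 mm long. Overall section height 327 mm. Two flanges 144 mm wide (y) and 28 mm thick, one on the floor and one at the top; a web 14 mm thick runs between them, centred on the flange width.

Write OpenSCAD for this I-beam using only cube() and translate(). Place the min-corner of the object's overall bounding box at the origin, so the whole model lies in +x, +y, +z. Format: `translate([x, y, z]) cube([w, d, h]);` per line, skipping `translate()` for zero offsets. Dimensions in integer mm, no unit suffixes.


cube([1314, 144, 28]);
translate([0, 65, 28]) cube([1314, 14, 271]);
translate([0, 0, 299]) cube([1314, 144, 28]);


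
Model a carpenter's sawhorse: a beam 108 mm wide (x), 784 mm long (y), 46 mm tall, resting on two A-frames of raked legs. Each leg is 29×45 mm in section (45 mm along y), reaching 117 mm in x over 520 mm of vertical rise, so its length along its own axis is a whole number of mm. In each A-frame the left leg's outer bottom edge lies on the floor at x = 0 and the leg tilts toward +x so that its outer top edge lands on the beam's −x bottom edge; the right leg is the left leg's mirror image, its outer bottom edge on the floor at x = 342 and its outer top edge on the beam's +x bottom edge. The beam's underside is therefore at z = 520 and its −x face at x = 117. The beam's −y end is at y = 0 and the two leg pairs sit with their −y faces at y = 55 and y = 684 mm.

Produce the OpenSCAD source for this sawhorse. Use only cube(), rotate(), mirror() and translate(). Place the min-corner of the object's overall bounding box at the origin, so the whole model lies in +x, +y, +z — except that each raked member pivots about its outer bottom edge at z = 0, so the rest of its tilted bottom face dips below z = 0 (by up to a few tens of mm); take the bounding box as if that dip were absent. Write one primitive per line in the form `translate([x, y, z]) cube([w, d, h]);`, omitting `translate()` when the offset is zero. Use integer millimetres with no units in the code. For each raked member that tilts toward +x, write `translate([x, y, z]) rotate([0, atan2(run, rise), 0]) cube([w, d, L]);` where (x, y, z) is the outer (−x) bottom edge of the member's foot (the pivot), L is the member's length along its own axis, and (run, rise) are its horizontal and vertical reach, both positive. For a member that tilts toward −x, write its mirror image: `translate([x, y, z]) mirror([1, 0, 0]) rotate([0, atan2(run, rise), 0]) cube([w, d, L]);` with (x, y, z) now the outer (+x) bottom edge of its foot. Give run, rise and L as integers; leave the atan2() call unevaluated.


translate([117, 0, 520]) cube([108, 784, 46]);
translate([0, 55, 0]) rotate([0, atan2(117, 520), 0]) cube([29, 45, 533]);
translate([342, 55, 0]) mirror([1, 0, 0]) rotate([0, atan2(117, 520), 0]) cube([29, 45, 533]);
translate([0, 684, 0]) rotate([0, atan2(117, 520), 0]) cube([29, 45, 533]);
translate([342, 684, 0]) mirror([1, 0, 0]) rotate([0, atan2(117, 520), 0]) cube([29, 45, 533]);


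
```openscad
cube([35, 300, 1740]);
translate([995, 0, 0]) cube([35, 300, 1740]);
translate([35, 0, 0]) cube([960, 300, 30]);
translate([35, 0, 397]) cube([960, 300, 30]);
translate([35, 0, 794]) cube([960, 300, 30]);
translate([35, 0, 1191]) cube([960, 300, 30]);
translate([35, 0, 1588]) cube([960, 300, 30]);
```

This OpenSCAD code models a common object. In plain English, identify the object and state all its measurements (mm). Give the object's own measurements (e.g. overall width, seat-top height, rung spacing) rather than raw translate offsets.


An open bookshelf. Two side panels, each 35 mm thick, 300 mm deep and 1740 mm tall, stand 1030 mm apart (outside-to-outside). Between them sit 5 shelves, each 30 mm thick and 300 mm deep, spanning the full gap between the sides. The bottom shelf rests on the floor (its underside at z = 0) and the clear gap between one shelf's top and the next shelf's underside is 367 mm.


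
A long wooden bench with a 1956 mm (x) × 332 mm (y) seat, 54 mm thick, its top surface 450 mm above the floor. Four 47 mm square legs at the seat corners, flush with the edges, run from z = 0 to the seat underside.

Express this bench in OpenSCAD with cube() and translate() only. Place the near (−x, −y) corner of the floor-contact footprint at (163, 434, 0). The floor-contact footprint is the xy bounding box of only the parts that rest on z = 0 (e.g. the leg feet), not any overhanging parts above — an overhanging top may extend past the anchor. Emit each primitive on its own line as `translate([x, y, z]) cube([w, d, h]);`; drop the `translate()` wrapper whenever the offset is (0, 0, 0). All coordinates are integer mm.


// leg_h = 450 − 54 = 396
translate([163, 434, 396]) cube([1956, 332, 54]);
translate([163, 434, 0]) cube([47, 47, 396]);
translate([163, 719, 0]) cube([47, 47, 396]);
translate([2072, 434, 0]) cube([47, 47, 396]);
translate([2072, 719, 0]) cube([47, 47, 396]);


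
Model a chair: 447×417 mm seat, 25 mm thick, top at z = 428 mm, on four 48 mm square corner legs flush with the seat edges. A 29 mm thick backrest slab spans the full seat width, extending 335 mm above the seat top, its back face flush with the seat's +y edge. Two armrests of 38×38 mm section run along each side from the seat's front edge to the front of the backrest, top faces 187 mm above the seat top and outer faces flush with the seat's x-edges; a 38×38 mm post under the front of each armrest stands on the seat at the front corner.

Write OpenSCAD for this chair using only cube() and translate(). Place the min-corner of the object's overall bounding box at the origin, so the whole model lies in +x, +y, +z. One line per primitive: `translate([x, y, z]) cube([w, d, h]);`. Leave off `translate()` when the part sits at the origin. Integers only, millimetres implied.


translate([0, 0, 403]) cube([447, 417, 25]);
cube([48, 48, 403]);
translate([399, 0, 0]) cube([48, 48, 403]);
translate([0, 369, 0]) cube([48, 48, 403]);
translate([399, 369, 0]) cube([48, 48, 403]);
translate([0, 388, 428]) cube([447, 29, 335]);
translate([0, 0, 577]) cube([38, 388, 38]);
translate([409, 0, 577]) cube([38, 388, 38]);
translate([0, 0, 428]) cube([38, 38, 149]);
translate([409, 0, 428]) cube([38, 38, 149]);


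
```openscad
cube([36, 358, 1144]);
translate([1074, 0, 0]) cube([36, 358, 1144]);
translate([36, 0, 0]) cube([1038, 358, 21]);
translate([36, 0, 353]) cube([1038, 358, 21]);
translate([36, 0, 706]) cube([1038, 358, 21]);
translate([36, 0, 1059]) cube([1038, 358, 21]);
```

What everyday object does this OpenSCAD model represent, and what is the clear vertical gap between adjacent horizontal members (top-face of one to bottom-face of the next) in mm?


A bookshelf. The clear shelf gap is 332 mm.

Two tall side panels with 4 horizontal boards between them — a bookshelf. The first two shelf undersides are at z = 0 and z = 353; with shelf thickness 21, the clear gap is 353 − 0 − 21 = 332 mm.


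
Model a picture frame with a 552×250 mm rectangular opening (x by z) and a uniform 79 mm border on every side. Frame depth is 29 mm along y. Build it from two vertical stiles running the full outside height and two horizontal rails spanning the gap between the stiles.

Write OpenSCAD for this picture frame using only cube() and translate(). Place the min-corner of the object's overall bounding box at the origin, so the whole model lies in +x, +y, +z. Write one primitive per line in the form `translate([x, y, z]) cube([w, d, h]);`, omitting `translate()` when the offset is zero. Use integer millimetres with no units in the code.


cube([79, 29, 408]);
translate([631, 0, 0]) cube([79, 29, 408]);
translate([79, 0, 0]) cube([552, 29, 79]);
translate([79, 0, 329]) cube([552, 29, 79]);


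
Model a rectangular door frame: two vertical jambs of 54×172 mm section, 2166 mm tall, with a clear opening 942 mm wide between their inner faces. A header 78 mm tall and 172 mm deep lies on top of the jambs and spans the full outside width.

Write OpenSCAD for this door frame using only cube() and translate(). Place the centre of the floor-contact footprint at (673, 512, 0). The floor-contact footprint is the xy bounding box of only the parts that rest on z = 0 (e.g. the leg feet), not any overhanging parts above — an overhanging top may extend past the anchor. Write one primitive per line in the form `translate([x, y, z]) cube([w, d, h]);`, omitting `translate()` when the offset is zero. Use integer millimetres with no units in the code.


translate([148, 426, 0]) cube([54, 172, 2166]);
translate([1144, 426, 0]) cube([54, 172, 2166]);
translate([148, 426, 2166]) cube([1050, 172, 78]);


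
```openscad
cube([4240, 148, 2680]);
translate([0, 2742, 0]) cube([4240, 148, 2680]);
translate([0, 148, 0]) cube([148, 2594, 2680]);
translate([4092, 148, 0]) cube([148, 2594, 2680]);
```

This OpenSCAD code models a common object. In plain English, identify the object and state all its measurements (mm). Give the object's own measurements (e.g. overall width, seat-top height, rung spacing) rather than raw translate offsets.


The wall frame of a small rectangular building: four walls, each 2680 mm tall and 148 mm thick, enclosing a footprint 4240 mm (x) by 2890 mm (y) outside-to-outside, with no floor or roof. The front and back walls (the −y and +y sides) span the full width; the two side walls fit between them.


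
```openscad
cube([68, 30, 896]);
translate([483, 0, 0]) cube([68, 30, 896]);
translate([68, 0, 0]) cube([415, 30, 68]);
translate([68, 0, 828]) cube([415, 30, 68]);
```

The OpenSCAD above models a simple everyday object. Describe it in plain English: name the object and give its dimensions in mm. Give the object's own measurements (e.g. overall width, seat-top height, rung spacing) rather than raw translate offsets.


A rectangular picture frame lying in the x–z plane (depth along y). The opening is 415 mm wide (x) by 760 mm tall (z), surrounded by a border 68 mm wide on all four sides. The frame is 30 mm deep and is made of two full-height vertical stiles with two horizontal rails fitted between them.


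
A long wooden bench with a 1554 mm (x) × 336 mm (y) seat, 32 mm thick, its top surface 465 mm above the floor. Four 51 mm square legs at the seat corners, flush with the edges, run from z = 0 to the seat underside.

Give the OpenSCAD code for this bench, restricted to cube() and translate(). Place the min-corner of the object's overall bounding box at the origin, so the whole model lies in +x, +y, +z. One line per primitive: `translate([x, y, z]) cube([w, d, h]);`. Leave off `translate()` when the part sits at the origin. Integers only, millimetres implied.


translate([0, 0, 433]) cube([1554, 336, 32]);
cube([51, 51, 433]);
translate([0, 285, 0]) cube([51, 51, 433]);
translate([1503, 0, 0]) cube([51, 51, 433]);
translate([1503, 285, 0]) cube([51, 51, 433]);


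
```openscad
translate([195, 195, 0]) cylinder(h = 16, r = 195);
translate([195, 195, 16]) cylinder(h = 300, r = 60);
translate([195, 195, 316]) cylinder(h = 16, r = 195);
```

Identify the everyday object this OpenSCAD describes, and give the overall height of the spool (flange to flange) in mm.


A spool. The overall height is 332 mm.

Three coaxial cylinders, large–small–large — a spool. Two 16 mm flanges and a 300 mm core give 16 + 300 + 16 = 332 mm.


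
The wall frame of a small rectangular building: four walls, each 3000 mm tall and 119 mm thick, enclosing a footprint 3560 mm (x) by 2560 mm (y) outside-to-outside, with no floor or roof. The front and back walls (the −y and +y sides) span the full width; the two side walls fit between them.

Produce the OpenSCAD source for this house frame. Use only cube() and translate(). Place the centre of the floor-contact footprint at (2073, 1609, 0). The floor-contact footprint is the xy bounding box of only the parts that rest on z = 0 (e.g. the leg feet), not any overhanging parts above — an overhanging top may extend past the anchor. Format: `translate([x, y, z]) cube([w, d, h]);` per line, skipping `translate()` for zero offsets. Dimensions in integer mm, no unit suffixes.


translate([293, 329, 0]) cube([3560, 119, 3000]);
translate([293, 2770, 0]) cube([3560, 119, 3000]);
translate([293, 448, 0]) cube([119, 2322, 3000]);
translate([3734, 448, 0]) cube([119, 2322, 3000]);


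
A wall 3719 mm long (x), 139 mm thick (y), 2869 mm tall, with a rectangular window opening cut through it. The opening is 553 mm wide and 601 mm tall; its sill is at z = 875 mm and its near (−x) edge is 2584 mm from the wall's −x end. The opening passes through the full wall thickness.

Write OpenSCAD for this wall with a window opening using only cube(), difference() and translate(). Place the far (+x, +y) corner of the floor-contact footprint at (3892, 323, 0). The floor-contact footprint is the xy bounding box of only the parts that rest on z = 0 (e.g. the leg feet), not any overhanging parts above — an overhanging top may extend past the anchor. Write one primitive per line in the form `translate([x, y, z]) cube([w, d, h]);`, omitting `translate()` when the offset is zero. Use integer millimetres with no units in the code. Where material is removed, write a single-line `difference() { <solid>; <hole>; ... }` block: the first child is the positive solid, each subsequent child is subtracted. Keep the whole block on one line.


difference() { translate([173, 184, 0]) cube([3719, 139, 2869]); translate([2757, 184, 875]) cube([553, 139, 601]); }


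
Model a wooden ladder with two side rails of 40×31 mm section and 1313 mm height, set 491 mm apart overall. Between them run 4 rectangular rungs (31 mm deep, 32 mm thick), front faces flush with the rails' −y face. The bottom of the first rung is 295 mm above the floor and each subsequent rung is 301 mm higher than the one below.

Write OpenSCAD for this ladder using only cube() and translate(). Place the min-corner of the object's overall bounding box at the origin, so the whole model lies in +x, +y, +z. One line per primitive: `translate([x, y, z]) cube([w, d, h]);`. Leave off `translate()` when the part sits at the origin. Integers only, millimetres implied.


cube([40, 31, 1313]);
translate([451, 0, 0]) cube([40, 31, 1313]);
translate([40, 0, 295]) cube([411, 31, 32]);
translate([40, 0, 596]) cube([411, 31, 32]);
translate([40, 0, 897]) cube([411, 31, 32]);
translate([40, 0, 1198]) cube([411, 31, 32]);


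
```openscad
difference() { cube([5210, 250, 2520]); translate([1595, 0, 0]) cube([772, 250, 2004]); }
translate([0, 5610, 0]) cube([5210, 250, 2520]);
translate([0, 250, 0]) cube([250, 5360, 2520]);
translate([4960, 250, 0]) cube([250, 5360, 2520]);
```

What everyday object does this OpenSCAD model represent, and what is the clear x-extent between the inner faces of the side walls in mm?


A single room. The interior width is 4710 mm.

Four walls enclosing a rectangle with a door in the front wall — a room. Outside width 5210 minus two 250 mm walls gives 4710 mm.


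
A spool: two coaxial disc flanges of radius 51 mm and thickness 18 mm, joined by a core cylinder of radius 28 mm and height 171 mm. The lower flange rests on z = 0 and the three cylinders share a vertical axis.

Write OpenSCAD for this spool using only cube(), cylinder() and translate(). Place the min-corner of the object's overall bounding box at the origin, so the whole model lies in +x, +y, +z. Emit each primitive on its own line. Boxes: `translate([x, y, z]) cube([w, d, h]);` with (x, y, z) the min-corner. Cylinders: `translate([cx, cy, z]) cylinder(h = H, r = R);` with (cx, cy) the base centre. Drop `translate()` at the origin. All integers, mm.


translate([51, 51, 0]) cylinder(h = 18, r = 51);
translate([51, 51, 18]) cylinder(h = 171, r = 28);
translate([51, 51, 189]) cylinder(h = 18, r = 51);


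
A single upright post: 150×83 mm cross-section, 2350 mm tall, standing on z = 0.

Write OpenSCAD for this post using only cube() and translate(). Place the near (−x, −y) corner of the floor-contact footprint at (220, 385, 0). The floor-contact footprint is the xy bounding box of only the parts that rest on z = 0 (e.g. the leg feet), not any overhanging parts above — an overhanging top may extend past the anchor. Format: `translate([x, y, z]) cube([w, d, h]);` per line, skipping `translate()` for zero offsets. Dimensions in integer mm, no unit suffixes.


translate([220, 385, 0]) cube([150, 83, 2350]);


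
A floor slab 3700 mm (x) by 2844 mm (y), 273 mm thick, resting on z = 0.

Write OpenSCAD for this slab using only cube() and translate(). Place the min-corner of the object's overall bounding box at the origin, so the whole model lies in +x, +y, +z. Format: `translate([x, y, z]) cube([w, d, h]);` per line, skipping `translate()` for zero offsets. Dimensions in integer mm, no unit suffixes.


cube([3700, 2844, 273]);


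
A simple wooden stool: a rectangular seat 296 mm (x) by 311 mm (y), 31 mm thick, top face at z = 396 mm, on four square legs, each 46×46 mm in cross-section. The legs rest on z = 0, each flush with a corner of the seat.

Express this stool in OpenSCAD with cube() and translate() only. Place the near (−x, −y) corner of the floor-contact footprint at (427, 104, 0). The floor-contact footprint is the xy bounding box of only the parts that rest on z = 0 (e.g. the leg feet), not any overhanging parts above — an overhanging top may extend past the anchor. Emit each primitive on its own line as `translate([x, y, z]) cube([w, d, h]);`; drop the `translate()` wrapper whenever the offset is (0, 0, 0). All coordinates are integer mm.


translate([427, 104, 365]) cube([296, 311, 31]);
translate([427, 104, 0]) cube([46, 46, 365]);
translate([677, 104, 0]) cube([46, 46, 365]);
translate([427, 369, 0]) cube([46, 46, 365]);
translate([677, 369, 0]) cube([46, 46, 365]);


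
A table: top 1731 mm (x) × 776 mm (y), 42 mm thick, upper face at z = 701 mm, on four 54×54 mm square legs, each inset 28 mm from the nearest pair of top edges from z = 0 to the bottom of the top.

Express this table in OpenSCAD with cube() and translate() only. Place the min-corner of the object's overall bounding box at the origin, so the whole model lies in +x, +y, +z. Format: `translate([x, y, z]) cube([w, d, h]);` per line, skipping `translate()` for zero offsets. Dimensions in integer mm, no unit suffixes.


// leg_h = 701 - 42 = 659
translate([0, 0, 659]) cube([1731, 776, 42]);
translate([28, 28, 0]) cube([54, 54, 659]);
translate([1649, 28, 0]) cube([54, 54, 659]);
translate([28, 694, 0]) cube([54, 54, 659]);
translate([1649, 694, 0]) cube([54, 54, 659]);


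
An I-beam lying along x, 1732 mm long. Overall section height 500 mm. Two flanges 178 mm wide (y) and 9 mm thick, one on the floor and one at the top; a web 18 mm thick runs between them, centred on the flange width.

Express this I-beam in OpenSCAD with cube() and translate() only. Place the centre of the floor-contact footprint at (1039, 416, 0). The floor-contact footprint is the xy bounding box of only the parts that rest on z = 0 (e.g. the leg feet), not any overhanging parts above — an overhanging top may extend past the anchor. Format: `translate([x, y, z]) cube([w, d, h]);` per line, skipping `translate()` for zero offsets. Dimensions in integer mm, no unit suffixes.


translate([173, 327, 0]) cube([1732, 178, 9]);
translate([173, 407, 9]) cube([1732, 18, 482]);
translate([173, 327, 491]) cube([1732, 178, 9]);
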